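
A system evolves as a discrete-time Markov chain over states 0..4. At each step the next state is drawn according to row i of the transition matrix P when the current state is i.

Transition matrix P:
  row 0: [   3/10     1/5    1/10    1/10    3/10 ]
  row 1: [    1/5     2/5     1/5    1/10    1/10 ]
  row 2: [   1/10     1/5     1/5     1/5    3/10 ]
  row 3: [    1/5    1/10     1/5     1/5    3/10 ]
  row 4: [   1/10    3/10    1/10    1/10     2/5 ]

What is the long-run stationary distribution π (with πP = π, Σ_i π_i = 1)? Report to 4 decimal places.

Balance equations π_j = Σ_i π_i·P[i][j]:
  π_0 = 3/10·π_0 + 1/5·π_1 + 1/10·π_2 + 1/5·π_3 + 1/10·π_4
  π_1 = 1/5·π_0 + 2/5·π_1 + 1/5·π_2 + 1/10·π_3 + 3/10·π_4
  π_2 = 1/10·π_0 + 1/5·π_1 + 1/5·π_2 + 1/5·π_3 + 1/10·π_4
  π_3 = 1/10·π_0 + 1/10·π_1 + 1/5·π_2 + 1/5·π_3 + 1/10·π_4
  normalize: π_0 + π_1 + π_2 + π_3 + π_4 = 1
Solving the linear system gives exactly π = [1035/5929, 1590/5929, 920/5929, 761/5929, 1623/5929].

π = [0.1746, 0.2682, 0.1552, 0.1284, 0.2737]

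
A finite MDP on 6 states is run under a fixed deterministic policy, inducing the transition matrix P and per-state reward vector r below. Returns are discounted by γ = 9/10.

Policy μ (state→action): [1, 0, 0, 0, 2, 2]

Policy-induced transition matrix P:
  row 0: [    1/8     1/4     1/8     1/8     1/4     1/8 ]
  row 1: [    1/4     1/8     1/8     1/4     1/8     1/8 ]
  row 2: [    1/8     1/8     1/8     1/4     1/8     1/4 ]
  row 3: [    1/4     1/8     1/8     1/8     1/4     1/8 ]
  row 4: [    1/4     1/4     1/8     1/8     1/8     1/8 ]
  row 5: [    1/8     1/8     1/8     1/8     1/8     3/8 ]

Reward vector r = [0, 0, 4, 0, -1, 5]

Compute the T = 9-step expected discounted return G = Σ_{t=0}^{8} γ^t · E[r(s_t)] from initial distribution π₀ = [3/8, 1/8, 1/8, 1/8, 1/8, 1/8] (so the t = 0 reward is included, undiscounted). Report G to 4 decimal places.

G = 7.3977

t=0: π = [0.3750, 0.1250, 0.1250, 0.1250, 0.1250, 0.1250], E[r] = 1.0000, γ^t·E[r] = 1.000000, running G = 1.000000
t=1: π = [0.1719, 0.1875, 0.1250, 0.1563, 0.1875, 0.1719], E[r] = 1.1719, γ^t·E[r] = 1.054688, running G = 2.054688
t=2: π = [0.1914, 0.1699, 0.1250, 0.1641, 0.1660, 0.1836], E[r] = 1.2520, γ^t·E[r] = 1.014082, running G = 3.068770
t=3: π = [0.1875, 0.1697, 0.1250, 0.1619, 0.1694, 0.1865], E[r] = 1.2632, γ^t·E[r] = 0.920861, running G = 3.989630
t=4: π = [0.1876, 0.1696, 0.1250, 0.1618, 0.1687, 0.1873], E[r] = 1.2676, γ^t·E[r] = 0.831678, running G = 4.821308
t=5: π = [0.1875, 0.1695, 0.1250, 0.1618, 0.1687, 0.1874], E[r] = 1.2685, γ^t·E[r] = 0.749044, running G = 5.570352
t=6: π = [0.1875, 0.1695, 0.1250, 0.1618, 0.1687, 0.1875], E[r] = 1.2688, γ^t·E[r] = 0.674269, running G = 6.244621
t=7: π = [0.1875, 0.1695, 0.1250, 0.1618, 0.1687, 0.1875], E[r] = 1.2688, γ^t·E[r] = 0.606871, running G = 6.851492
t=8: π = [0.1875, 0.1695, 0.1250, 0.1618, 0.1687, 0.1875], E[r] = 1.2688, γ^t·E[r] = 0.546190, running G = 7.397682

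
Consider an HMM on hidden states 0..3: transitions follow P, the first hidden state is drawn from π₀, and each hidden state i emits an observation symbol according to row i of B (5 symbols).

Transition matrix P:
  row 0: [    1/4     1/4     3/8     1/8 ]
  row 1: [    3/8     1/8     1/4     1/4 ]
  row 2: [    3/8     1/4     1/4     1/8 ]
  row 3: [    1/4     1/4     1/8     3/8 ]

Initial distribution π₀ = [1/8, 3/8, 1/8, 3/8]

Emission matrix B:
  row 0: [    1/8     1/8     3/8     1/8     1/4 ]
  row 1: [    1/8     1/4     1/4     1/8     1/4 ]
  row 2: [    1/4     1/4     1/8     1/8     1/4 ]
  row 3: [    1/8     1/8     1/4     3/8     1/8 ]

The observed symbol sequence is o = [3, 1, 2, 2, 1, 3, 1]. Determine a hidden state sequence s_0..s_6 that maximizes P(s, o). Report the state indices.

path = [3, 1, 0, 0, 2, 0, 2]

t=0: δ = [1.562e-02, 4.688e-02, 1.562e-02, 1.406e-01]  (obs o_0=3)
t=1: δ = [4.395e-03, 8.789e-03, 4.395e-03, 6.592e-03]  ψ = [3, 3, 3, 3]  (obs o_1=1)
t=2: δ = [1.236e-03, 4.120e-04, 2.747e-04, 6.180e-04]  ψ = [1, 3, 1, 3]  (obs o_2=2)
t=3: δ = [1.159e-04, 7.725e-05, 5.794e-05, 5.794e-05]  ψ = [0, 0, 0, 3]  (obs o_3=2)
t=4: δ = [3.621e-06, 7.242e-06, 1.086e-05, 2.716e-06]  ψ = [0, 0, 0, 3]  (obs o_4=1)
t=5: δ = [5.092e-07, 3.395e-07, 3.395e-07, 6.789e-07]  ψ = [2, 2, 2, 1]  (obs o_5=3)
t=6: δ = [2.122e-08, 4.243e-08, 4.774e-08, 3.183e-08]  ψ = [3, 3, 0, 3]  (obs o_6=1)
backtrack: best end state = 2; path = [3, 1, 0, 0, 2, 0, 2]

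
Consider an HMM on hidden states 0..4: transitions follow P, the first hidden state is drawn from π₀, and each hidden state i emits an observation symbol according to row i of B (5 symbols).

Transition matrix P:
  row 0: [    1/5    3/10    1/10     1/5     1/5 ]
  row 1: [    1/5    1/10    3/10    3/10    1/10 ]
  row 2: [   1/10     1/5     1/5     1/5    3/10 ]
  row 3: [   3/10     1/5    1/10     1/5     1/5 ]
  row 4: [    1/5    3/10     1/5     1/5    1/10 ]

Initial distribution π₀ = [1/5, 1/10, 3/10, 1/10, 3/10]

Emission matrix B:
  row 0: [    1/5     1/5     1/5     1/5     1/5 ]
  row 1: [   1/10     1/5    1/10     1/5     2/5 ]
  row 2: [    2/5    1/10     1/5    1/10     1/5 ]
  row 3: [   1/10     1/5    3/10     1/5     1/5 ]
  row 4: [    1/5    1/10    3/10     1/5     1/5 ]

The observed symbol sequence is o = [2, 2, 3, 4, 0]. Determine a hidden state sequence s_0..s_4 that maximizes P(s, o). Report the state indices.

t=0: δ = [4.000e-02, 1.000e-02, 6.000e-02, 3.000e-02, 9.000e-02]  (obs o_0=2)
t=1: δ = [3.600e-03, 2.700e-03, 3.600e-03, 5.400e-03, 5.400e-03]  ψ = [4, 4, 4, 4, 2]  (obs o_1=2)
t=2: δ = [3.240e-04, 3.240e-04, 1.080e-04, 2.160e-04, 2.160e-04]  ψ = [3, 4, 4, 3, 2]  (obs o_2=3)
t=3: δ = [1.296e-05, 3.888e-05, 1.944e-05, 1.944e-05, 1.296e-05]  ψ = [0, 0, 1, 1, 0]  (obs o_3=4)
t=4: δ = [1.555e-06, 3.888e-07, 4.666e-06, 1.166e-06, 1.166e-06]  ψ = [1, 0, 1, 1, 2]  (obs o_4=0)
backtrack: best end state = 2; path = [4, 3, 0, 1, 2]

path = [4, 3, 0, 1, 2]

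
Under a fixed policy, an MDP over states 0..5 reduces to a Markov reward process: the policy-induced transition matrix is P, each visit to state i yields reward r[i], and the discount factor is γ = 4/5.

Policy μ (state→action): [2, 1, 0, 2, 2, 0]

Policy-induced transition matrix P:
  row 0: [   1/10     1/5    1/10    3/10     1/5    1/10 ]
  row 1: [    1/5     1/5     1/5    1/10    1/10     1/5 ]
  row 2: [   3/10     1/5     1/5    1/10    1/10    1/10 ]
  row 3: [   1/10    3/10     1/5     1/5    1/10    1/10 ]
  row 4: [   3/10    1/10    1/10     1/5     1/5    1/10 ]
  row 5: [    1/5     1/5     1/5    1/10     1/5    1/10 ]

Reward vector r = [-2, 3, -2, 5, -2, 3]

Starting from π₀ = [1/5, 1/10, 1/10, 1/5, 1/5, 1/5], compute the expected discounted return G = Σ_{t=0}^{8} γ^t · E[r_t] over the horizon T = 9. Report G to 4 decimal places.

G = 3.5956

t=0: π = [0.2000, 0.1000, 0.1000, 0.2000, 0.2000, 0.2000], E[r] = 0.9000, γ^t·E[r] = 0.900000, running G = 0.900000
t=1: π = [0.1900, 0.2000, 0.1600, 0.1800, 0.1600, 0.1100], E[r] = 0.8100, γ^t·E[r] = 0.648000, running G = 1.548000
t=2: π = [0.1950, 0.2020, 0.1650, 0.1720, 0.1460, 0.1200], E[r] = 0.8140, γ^t·E[r] = 0.520960, running G = 2.068960
t=3: π = [0.1944, 0.2026, 0.1659, 0.1708, 0.1461, 0.1202], E[r] = 0.8096, γ^t·E[r] = 0.414515, running G = 2.483475
t=4: π = [0.1947, 0.2025, 0.1660, 0.1706, 0.1461, 0.1203], E[r] = 0.8076, γ^t·E[r] = 0.330809, running G = 2.814285
t=5: π = [0.1947, 0.2025, 0.1659, 0.1706, 0.1461, 0.1202], E[r] = 0.8077, γ^t·E[r] = 0.264662, running G = 3.078947
t=6: π = [0.1947, 0.2024, 0.1659, 0.1706, 0.1461, 0.1202], E[r] = 0.8077, γ^t·E[r] = 0.211737, running G = 3.290684
t=7: π = [0.1947, 0.2025, 0.1659, 0.1706, 0.1461, 0.1202], E[r] = 0.8077, γ^t·E[r] = 0.169391, running G = 3.460074
t=8: π = [0.1947, 0.2025, 0.1659, 0.1706, 0.1461, 0.1202], E[r] = 0.8077, γ^t·E[r] = 0.135512, running G = 3.595587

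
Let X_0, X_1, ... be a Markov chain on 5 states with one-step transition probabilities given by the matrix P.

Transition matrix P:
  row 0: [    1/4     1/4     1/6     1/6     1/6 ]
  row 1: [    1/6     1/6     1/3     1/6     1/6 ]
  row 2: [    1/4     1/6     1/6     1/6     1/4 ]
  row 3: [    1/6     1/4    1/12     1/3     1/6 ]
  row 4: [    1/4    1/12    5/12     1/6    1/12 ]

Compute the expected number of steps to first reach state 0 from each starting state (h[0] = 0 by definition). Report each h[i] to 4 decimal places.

h = [0.0000, 4.9409, 4.5587, 5.0555, 4.5314]

First-step conditioning: h[0] = 0; for i ≠ 0, h[i] = 1 + Σ_k P[i][k]·h[k].
  h[1] = 1 + 1/6·h[1] + 1/3·h[2] + 1/6·h[3] + 1/6·h[4]
  h[2] = 1 + 1/6·h[1] + 1/6·h[2] + 1/6·h[3] + 1/4·h[4]
  h[3] = 1 + 1/4·h[1] + 1/12·h[2] + 1/3·h[3] + 1/6·h[4]
  h[4] = 1 + 1/12·h[1] + 5/12·h[2] + 1/6·h[3] + 1/12·h[4]
Solving the 4×4 linear system over states ≠ 0 gives exactly h = [0, 5430/1099, 5010/1099, 5556/1099, 4980/1099] (h[0] = 0 is the target).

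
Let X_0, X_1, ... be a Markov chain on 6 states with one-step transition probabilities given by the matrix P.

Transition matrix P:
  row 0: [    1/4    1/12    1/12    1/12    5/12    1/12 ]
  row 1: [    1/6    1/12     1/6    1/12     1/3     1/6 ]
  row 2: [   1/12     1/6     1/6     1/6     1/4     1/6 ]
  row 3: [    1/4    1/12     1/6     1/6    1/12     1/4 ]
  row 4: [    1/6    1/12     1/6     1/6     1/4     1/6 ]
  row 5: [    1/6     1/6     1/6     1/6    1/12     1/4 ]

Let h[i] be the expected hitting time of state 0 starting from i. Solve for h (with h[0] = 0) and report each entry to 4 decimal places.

First-step conditioning: h[0] = 0; for i ≠ 0, h[i] = 1 + Σ_k P[i][k]·h[k].
  h[1] = 1 + 1/12·h[1] + 1/6·h[2] + 1/12·h[3] + 1/3·h[4] + 1/6·h[5]
  h[2] = 1 + 1/6·h[1] + 1/6·h[2] + 1/6·h[3] + 1/4·h[4] + 1/6·h[5]
  h[3] = 1 + 1/12·h[1] + 1/6·h[2] + 1/6·h[3] + 1/12·h[4] + 1/4·h[5]
  h[4] = 1 + 1/12·h[1] + 1/6·h[2] + 1/6·h[3] + 1/4·h[4] + 1/6·h[5]
  h[5] = 1 + 1/6·h[1] + 1/6·h[2] + 1/6·h[3] + 1/12·h[4] + 1/4·h[5]
Solving the 5×5 linear system over states ≠ 0 gives exactly h = [0, 19152/3155, 20616/3155, 17436/3155, 3804/631, 19032/3155] (h[0] = 0 is the target).

h = [0.0000, 6.0704, 6.5344, 5.5265, 6.0285, 6.0323]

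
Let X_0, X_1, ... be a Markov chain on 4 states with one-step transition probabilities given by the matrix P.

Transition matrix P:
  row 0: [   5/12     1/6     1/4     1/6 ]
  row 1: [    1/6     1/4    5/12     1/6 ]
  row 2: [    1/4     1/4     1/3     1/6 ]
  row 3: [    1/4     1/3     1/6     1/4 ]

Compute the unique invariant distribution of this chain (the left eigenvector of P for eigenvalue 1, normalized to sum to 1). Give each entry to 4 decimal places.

Balance equations π_j = Σ_i π_i·P[i][j]:
  π_0 = 5/12·π_0 + 1/6·π_1 + 1/4·π_2 + 1/4·π_3
  π_1 = 1/6·π_0 + 1/4·π_1 + 1/4·π_2 + 1/3·π_3
  π_2 = 1/4·π_0 + 5/12·π_1 + 1/3·π_2 + 1/6·π_3
  normalize: π_0 + π_1 + π_2 + π_3 = 1
Solving the linear system gives exactly π = [361/1309, 317/1309, 393/1309, 2/11].

π = [0.2758, 0.2422, 0.3002, 0.1818]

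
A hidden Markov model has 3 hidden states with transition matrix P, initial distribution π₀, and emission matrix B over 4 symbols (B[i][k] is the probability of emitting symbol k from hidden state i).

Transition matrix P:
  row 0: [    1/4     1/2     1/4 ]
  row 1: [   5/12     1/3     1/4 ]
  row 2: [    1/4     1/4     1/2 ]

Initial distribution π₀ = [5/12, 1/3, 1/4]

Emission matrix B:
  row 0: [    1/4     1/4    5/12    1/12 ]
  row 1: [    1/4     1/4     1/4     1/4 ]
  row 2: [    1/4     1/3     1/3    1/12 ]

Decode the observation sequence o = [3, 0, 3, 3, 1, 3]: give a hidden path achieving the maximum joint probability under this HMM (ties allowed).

path = [1, 0, 1, 1, 0, 1]

t=0: δ = [3.472e-02, 8.333e-02, 2.083e-02]  (obs o_0=3)
t=1: δ = [8.681e-03, 6.944e-03, 5.208e-03]  ψ = [1, 1, 1]  (obs o_1=0)
t=2: δ = [2.411e-04, 1.085e-03, 2.170e-04]  ψ = [1, 0, 2]  (obs o_2=3)
t=3: δ = [3.768e-05, 9.042e-05, 2.261e-05]  ψ = [1, 1, 1]  (obs o_3=3)
t=4: δ = [9.419e-06, 7.535e-06, 7.535e-06]  ψ = [1, 1, 1]  (obs o_4=1)
t=5: δ = [2.616e-07, 1.177e-06, 3.140e-07]  ψ = [1, 0, 2]  (obs o_5=3)
backtrack: best end state = 1; path = [1, 0, 1, 1, 0, 1]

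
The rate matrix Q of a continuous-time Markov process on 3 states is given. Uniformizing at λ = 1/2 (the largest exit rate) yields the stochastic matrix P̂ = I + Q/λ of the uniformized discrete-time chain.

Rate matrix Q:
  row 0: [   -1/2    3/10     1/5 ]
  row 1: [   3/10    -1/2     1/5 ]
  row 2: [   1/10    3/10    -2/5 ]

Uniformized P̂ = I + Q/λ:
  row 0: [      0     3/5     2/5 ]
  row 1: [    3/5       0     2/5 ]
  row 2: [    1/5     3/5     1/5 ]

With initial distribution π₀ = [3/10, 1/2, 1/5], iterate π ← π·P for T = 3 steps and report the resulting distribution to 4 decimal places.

t=0: π = [0.3000, 0.5000, 0.2000]
t=1: π = [0.3400, 0.3000, 0.3600]
t=2: π = [0.2520, 0.4200, 0.3280]
t=3: π = [0.3176, 0.3480, 0.3344]

π = [0.3176, 0.3480, 0.3344]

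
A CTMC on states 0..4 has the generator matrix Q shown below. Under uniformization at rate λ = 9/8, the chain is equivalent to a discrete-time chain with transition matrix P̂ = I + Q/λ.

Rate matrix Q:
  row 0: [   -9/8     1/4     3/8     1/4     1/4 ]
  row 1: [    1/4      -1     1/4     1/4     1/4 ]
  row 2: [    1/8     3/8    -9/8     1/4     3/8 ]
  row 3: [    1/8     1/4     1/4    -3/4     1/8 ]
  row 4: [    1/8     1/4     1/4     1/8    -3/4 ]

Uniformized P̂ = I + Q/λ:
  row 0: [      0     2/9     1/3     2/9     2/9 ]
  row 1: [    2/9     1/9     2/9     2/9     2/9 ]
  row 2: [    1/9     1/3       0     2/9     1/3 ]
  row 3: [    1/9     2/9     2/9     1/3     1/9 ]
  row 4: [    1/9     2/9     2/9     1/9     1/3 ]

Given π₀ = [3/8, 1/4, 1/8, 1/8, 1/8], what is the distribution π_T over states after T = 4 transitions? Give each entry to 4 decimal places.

π = [0.1216, 0.2198, 0.1923, 0.2193, 0.2469]

t=0: π = [0.3750, 0.2500, 0.1250, 0.1250, 0.1250]
t=1: π = [0.0972, 0.2083, 0.2361, 0.2222, 0.2361]
t=2: π = [0.1235, 0.2253, 0.1806, 0.2207, 0.2500]
t=3: π = [0.1224, 0.2172, 0.1958, 0.2190, 0.2455]
t=4: π = [0.1216, 0.2198, 0.1923, 0.2193, 0.2469]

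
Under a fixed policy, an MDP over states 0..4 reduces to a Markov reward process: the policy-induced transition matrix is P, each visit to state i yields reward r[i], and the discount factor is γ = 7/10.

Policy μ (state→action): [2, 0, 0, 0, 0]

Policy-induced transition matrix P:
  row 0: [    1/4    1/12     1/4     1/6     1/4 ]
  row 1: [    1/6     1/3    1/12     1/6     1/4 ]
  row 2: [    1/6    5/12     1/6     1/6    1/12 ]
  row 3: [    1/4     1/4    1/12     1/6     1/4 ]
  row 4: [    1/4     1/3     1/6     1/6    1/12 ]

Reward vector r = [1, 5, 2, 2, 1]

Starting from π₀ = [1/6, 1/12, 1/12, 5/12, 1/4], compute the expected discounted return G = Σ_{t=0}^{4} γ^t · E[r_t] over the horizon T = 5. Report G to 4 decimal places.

G = 6.0794

t=0: π = [0.1667, 0.0833, 0.0833, 0.4167, 0.2500], E[r] = 1.8333, γ^t·E[r] = 1.833333, running G = 1.833333
t=1: π = [0.2361, 0.2639, 0.1389, 0.1667, 0.1944], E[r] = 2.3611, γ^t·E[r] = 1.652778, running G = 3.486111
t=2: π = [0.2164, 0.2720, 0.1505, 0.1667, 0.1944], E[r] = 2.4051, γ^t·E[r] = 1.178495, running G = 4.664606
t=3: π = [0.2148, 0.2779, 0.1481, 0.1667, 0.1925], E[r] = 2.4263, γ^t·E[r] = 0.832225, running G = 5.496831
t=4: π = [0.2145, 0.2781, 0.1475, 0.1667, 0.1932], E[r] = 2.4266, γ^t·E[r] = 0.582615, running G = 6.079447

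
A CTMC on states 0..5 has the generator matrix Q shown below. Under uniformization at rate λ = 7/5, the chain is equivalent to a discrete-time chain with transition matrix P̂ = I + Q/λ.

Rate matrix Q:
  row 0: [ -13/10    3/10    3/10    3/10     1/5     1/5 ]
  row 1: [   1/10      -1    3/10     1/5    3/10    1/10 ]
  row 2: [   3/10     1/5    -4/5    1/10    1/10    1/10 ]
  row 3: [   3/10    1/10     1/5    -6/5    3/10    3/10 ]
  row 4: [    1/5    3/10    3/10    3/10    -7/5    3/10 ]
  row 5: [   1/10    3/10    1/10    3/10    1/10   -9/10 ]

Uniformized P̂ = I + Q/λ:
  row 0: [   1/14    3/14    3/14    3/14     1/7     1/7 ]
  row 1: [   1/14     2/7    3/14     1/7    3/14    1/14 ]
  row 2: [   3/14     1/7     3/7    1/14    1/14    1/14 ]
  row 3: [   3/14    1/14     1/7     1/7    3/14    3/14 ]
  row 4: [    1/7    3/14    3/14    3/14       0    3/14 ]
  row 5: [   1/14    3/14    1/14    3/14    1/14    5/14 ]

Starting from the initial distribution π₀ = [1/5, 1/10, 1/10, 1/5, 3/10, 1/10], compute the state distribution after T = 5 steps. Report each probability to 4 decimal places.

t=0: π = [0.2000, 0.1000, 0.1000, 0.2000, 0.3000, 0.1000]
t=1: π = [0.1357, 0.1857, 0.2071, 0.1786, 0.1071, 0.1857]
t=2: π = [0.1342, 0.1872, 0.2194, 0.1587, 0.1255, 0.1750]
t=3: π = [0.1344, 0.1893, 0.2250, 0.1582, 0.1215, 0.1716]
t=4: π = [0.1348, 0.1891, 0.2267, 0.1573, 0.1220, 0.1700]
t=5: π = [0.1350, 0.1891, 0.2273, 0.1572, 0.1218, 0.1695]

π = [0.1350, 0.1891, 0.2273, 0.1572, 0.1218, 0.1695]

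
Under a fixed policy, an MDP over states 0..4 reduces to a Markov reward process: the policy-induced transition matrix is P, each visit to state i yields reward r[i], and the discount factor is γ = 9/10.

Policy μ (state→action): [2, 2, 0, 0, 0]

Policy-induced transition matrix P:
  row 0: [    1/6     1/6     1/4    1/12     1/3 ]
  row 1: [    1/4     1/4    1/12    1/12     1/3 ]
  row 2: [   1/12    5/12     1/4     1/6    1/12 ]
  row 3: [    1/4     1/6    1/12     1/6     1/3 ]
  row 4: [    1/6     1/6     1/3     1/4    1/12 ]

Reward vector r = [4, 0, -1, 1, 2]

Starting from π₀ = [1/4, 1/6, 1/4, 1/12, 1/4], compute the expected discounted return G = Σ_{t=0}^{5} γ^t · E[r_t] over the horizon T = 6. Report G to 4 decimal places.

t=0: π = [0.2500, 0.1667, 0.2500, 0.0833, 0.2500], E[r] = 1.3333, γ^t·E[r] = 1.333333, running G = 1.333333
t=1: π = [0.1667, 0.2431, 0.2292, 0.1528, 0.2083], E[r] = 1.0069, γ^t·E[r] = 0.906250, running G = 2.239583
t=2: π = [0.1806, 0.2442, 0.2014, 0.1499, 0.2240], E[r] = 1.1186, γ^t·E[r] = 0.906094, running G = 3.145677
t=3: π = [0.1827, 0.2374, 0.2030, 0.1499, 0.2270], E[r] = 1.1318, γ^t·E[r] = 0.825117, running G = 3.970794
t=4: π = [0.1820, 0.2372, 0.2044, 0.1506, 0.2258], E[r] = 1.1260, γ^t·E[r] = 0.738764, running G = 4.709558
t=5: π = [0.1820, 0.2375, 0.2042, 0.1506, 0.2258], E[r] = 1.1257, γ^t·E[r] = 0.664729, running G = 5.374287

G = 5.3743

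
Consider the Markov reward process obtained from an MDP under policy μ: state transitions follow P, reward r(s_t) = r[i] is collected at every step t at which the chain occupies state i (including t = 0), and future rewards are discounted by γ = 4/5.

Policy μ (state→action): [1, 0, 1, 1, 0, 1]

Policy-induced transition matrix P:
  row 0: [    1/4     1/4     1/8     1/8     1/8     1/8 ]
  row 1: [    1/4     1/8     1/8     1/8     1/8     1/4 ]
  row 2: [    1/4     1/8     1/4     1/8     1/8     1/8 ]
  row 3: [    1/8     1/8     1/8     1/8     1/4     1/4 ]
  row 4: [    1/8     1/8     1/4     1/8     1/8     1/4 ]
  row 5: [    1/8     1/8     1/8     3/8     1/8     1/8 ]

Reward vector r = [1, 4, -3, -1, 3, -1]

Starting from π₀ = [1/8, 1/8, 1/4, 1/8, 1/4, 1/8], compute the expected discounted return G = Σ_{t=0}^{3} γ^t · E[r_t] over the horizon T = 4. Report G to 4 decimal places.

t=0: π = [0.1250, 0.1250, 0.2500, 0.1250, 0.2500, 0.1250], E[r] = 0.3750, γ^t·E[r] = 0.375000, running G = 0.375000
t=1: π = [0.1875, 0.1406, 0.1875, 0.1563, 0.1406, 0.1875], E[r] = 0.2656, γ^t·E[r] = 0.212500, running G = 0.587500
t=2: π = [0.1895, 0.1484, 0.1660, 0.1719, 0.1445, 0.1797], E[r] = 0.3672, γ^t·E[r] = 0.235000, running G = 0.822500
t=3: π = [0.1880, 0.1487, 0.1638, 0.1699, 0.1465, 0.1831], E[r] = 0.3777, γ^t·E[r] = 0.193375, running G = 1.015875

G = 1.0159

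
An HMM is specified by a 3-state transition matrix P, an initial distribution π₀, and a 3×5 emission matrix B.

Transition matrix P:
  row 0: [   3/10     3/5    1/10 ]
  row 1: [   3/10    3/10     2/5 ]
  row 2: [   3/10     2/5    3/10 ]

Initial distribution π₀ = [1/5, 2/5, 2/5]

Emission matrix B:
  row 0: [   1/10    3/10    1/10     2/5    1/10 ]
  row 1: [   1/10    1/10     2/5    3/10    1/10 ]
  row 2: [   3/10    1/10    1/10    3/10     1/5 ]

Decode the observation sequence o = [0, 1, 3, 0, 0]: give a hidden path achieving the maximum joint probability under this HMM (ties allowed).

t=0: δ = [2.000e-02, 4.000e-02, 1.200e-01]  (obs o_0=0)
t=1: δ = [1.080e-02, 4.800e-03, 3.600e-03]  ψ = [2, 2, 2]  (obs o_1=1)
t=2: δ = [1.296e-03, 1.944e-03, 5.760e-04]  ψ = [0, 0, 1]  (obs o_2=3)
t=3: δ = [5.832e-05, 7.776e-05, 2.333e-04]  ψ = [1, 0, 1]  (obs o_3=0)
t=4: δ = [6.998e-06, 9.331e-06, 2.100e-05]  ψ = [2, 2, 2]  (obs o_4=0)
backtrack: best end state = 2; path = [2, 0, 1, 2, 2]

path = [2, 0, 1, 2, 2]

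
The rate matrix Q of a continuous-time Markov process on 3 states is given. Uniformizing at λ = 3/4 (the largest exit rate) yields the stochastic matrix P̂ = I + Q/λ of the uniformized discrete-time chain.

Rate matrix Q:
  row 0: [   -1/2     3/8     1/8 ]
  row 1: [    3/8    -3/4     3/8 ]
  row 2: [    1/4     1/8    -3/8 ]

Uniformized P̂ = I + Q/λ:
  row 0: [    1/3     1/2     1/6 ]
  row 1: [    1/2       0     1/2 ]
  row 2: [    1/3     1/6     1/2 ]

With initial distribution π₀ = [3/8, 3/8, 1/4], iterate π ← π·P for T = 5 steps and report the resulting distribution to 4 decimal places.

t=0: π = [0.3750, 0.3750, 0.2500]
t=1: π = [0.3958, 0.2292, 0.3750]
t=2: π = [0.3715, 0.2604, 0.3681]
t=3: π = [0.3767, 0.2471, 0.3762]
t=4: π = [0.3745, 0.2511, 0.3744]
t=5: π = [0.3752, 0.2497, 0.3752]

π = [0.3752, 0.2497, 0.3752]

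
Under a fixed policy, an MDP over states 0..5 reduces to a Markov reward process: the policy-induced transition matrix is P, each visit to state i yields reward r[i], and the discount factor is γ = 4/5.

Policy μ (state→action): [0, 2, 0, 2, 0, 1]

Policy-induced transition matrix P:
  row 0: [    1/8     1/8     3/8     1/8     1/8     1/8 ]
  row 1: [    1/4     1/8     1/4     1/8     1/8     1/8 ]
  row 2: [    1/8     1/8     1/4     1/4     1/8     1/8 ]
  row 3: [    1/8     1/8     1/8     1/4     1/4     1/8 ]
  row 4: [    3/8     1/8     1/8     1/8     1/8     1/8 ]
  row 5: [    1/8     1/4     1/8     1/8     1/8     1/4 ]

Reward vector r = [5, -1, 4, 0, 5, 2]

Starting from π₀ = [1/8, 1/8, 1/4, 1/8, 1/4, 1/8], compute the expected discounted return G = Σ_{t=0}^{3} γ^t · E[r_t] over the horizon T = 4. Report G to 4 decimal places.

t=0: π = [0.1250, 0.1250, 0.2500, 0.1250, 0.2500, 0.1250], E[r] = 3.0000, γ^t·E[r] = 3.000000, running G = 3.000000
t=1: π = [0.2031, 0.1406, 0.2031, 0.1719, 0.1406, 0.1406], E[r] = 2.6719, γ^t·E[r] = 2.137500, running G = 5.137500
t=2: π = [0.1777, 0.1426, 0.2188, 0.1719, 0.1465, 0.1426], E[r] = 2.6387, γ^t·E[r] = 1.688750, running G = 6.826250
t=3: π = [0.1794, 0.1428, 0.2146, 0.1738, 0.1465, 0.1428], E[r] = 2.6309, γ^t·E[r] = 1.347000, running G = 8.173250

G = 8.1733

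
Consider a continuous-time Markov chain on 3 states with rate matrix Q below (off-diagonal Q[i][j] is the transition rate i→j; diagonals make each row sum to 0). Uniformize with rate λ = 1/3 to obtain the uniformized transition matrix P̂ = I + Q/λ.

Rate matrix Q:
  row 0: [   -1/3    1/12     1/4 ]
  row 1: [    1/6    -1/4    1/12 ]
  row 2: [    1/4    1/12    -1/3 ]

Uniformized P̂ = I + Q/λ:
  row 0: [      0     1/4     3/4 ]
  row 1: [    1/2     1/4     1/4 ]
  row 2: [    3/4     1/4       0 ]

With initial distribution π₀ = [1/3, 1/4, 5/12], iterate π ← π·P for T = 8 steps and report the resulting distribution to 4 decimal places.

t=0: π = [0.3333, 0.2500, 0.4167]
t=1: π = [0.4375, 0.2500, 0.3125]
t=2: π = [0.3594, 0.2500, 0.3906]
t=3: π = [0.4180, 0.2500, 0.3320]
t=4: π = [0.3740, 0.2500, 0.3760]
t=5: π = [0.4070, 0.2500, 0.3430]
t=6: π = [0.3823, 0.2500, 0.3677]
t=7: π = [0.4008, 0.2500, 0.3492]
t=8: π = [0.3869, 0.2500, 0.3631]

π = [0.3869, 0.2500, 0.3631]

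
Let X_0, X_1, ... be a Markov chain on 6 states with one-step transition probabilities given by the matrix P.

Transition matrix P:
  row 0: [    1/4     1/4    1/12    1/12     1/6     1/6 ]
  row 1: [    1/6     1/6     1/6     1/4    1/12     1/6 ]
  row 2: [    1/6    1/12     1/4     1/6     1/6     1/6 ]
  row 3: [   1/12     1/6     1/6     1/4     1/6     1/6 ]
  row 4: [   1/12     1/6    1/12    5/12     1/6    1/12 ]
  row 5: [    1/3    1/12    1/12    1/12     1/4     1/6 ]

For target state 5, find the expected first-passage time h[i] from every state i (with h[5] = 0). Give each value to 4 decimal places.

First-step conditioning: h[5] = 0; for i ≠ 5, h[i] = 1 + Σ_k P[i][k]·h[k].
  h[0] = 1 + 1/4·h[0] + 1/4·h[1] + 1/12·h[2] + 1/12·h[3] + 1/6·h[4]
  h[1] = 1 + 1/6·h[0] + 1/6·h[1] + 1/6·h[2] + 1/4·h[3] + 1/12·h[4]
  h[2] = 1 + 1/6·h[0] + 1/12·h[1] + 1/4·h[2] + 1/6·h[3] + 1/6·h[4]
  h[3] = 1 + 1/12·h[0] + 1/6·h[1] + 1/6·h[2] + 1/4·h[3] + 1/6·h[4]
  h[4] = 1 + 1/12·h[0] + 1/6·h[1] + 1/12·h[2] + 5/12·h[3] + 1/6·h[4]
Solving the 5×5 linear system over states ≠ 5 gives exactly h = [31674/4879, 31476/4879, 31716/4879, 31698/4879, 34338/4879, 0] (h[5] = 0 is the target).

h = [6.4919, 6.4513, 6.5005, 6.4968, 7.0379, 0.0000]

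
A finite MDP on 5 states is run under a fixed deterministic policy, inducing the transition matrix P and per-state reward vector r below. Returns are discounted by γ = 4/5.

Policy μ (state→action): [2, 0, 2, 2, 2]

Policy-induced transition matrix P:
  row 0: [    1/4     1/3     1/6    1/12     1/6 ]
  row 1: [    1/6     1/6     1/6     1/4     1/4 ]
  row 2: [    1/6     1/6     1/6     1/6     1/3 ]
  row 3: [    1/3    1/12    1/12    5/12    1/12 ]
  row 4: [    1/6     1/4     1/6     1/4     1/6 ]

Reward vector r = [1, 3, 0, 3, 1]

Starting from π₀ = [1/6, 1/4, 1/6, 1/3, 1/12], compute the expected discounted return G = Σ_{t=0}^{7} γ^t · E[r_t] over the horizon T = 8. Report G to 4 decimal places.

t=0: π = [0.1667, 0.2500, 0.1667, 0.3333, 0.0833], E[r] = 2.0000, γ^t·E[r] = 2.000000, running G = 2.000000
t=1: π = [0.2361, 0.1736, 0.1389, 0.2639, 0.1875], E[r] = 1.7361, γ^t·E[r] = 1.388889, running G = 3.388889
t=2: π = [0.2303, 0.1997, 0.1447, 0.2431, 0.1823], E[r] = 1.7407, γ^t·E[r] = 1.114074, running G = 4.502963
t=3: π = [0.2264, 0.2000, 0.1464, 0.2401, 0.1872], E[r] = 1.7337, γ^t·E[r] = 0.887654, running G = 5.390617
t=4: π = [0.2255, 0.2000, 0.1467, 0.2401, 0.1877], E[r] = 1.7335, γ^t·E[r] = 0.710031, running G = 6.100649
t=5: π = [0.2255, 0.1999, 0.1467, 0.2402, 0.1878], E[r] = 1.7335, γ^t·E[r] = 0.568044, running G = 6.668692
t=6: π = [0.2255, 0.1999, 0.1466, 0.2402, 0.1878], E[r] = 1.7336, γ^t·E[r] = 0.454445, running G = 7.123137
t=7: π = [0.2255, 0.1999, 0.1466, 0.2402, 0.1877], E[r] = 1.7336, γ^t·E[r] = 0.363557, running G = 7.486694

G = 7.4867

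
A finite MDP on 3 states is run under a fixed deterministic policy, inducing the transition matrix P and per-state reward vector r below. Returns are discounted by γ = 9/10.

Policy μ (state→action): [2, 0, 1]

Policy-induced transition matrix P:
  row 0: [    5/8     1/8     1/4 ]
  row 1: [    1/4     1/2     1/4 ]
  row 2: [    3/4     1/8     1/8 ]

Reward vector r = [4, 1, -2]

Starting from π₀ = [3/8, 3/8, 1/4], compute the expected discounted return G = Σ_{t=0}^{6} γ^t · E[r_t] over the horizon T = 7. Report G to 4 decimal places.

G = 9.8400

t=0: π = [0.3750, 0.3750, 0.2500], E[r] = 1.3750, γ^t·E[r] = 1.375000, running G = 1.375000
t=1: π = [0.5156, 0.2656, 0.2188], E[r] = 1.8906, γ^t·E[r] = 1.701563, running G = 3.076563
t=2: π = [0.5527, 0.2246, 0.2227], E[r] = 1.9902, γ^t·E[r] = 1.612090, running G = 4.688652
t=3: π = [0.5686, 0.2092, 0.2222], E[r] = 2.0393, γ^t·E[r] = 1.486655, running G = 6.175307
t=4: π = [0.5743, 0.2035, 0.2222], E[r] = 2.0562, γ^t·E[r] = 1.349102, running G = 7.524409
t=5: π = [0.5765, 0.2013, 0.2222], E[r] = 2.0628, γ^t·E[r] = 1.218050, running G = 8.742459
t=6: π = [0.5773, 0.2005, 0.2222], E[r] = 2.0652, γ^t·E[r] = 1.097535, running G = 9.839994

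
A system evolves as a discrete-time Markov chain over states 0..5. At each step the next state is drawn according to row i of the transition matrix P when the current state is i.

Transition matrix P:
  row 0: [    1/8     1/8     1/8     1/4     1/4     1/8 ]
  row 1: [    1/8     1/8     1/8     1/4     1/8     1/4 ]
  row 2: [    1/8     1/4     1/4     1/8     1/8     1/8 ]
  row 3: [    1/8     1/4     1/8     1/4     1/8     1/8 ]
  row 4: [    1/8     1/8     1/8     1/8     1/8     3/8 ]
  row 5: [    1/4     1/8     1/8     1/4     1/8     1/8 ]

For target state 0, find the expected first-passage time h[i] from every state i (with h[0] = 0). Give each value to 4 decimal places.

h = [0.0000, 6.6880, 6.7808, 6.7808, 6.5835, 5.9448]

First-step conditioning: h[0] = 0; for i ≠ 0, h[i] = 1 + Σ_k P[i][k]·h[k].
  h[1] = 1 + 1/8·h[1] + 1/8·h[2] + 1/4·h[3] + 1/8·h[4] + 1/4·h[5]
  h[2] = 1 + 1/4·h[1] + 1/4·h[2] + 1/8·h[3] + 1/8·h[4] + 1/8·h[5]
  h[3] = 1 + 1/4·h[1] + 1/8·h[2] + 1/4·h[3] + 1/8·h[4] + 1/8·h[5]
  h[4] = 1 + 1/8·h[1] + 1/8·h[2] + 1/8·h[3] + 1/8·h[4] + 3/8·h[5]
  h[5] = 1 + 1/8·h[1] + 1/8·h[2] + 1/4·h[3] + 1/8·h[4] + 1/8·h[5]
Solving the 5×5 linear system over states ≠ 0 gives exactly h = [0, 4608/689, 4672/689, 4672/689, 4536/689, 4096/689] (h[0] = 0 is the target).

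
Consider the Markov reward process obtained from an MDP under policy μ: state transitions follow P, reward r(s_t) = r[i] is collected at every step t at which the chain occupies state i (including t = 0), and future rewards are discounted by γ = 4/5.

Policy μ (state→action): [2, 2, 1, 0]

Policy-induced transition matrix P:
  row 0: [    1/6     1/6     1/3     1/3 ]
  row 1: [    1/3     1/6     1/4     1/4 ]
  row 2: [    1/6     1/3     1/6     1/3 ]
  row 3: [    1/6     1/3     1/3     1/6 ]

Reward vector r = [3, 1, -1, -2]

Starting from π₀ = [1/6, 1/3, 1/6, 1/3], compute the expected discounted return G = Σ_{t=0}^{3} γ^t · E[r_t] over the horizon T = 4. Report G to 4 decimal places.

t=0: π = [0.1667, 0.3333, 0.1667, 0.3333], E[r] = 0.0000, γ^t·E[r] = 0.000000, running G = 0.000000
t=1: π = [0.2222, 0.2500, 0.2778, 0.2500], E[r] = 0.1389, γ^t·E[r] = 0.111111, running G = 0.111111
t=2: π = [0.2083, 0.2546, 0.2662, 0.2708], E[r] = 0.0718, γ^t·E[r] = 0.045926, running G = 0.157037
t=3: π = [0.2091, 0.2562, 0.2677, 0.2670], E[r] = 0.0818, γ^t·E[r] = 0.041877, running G = 0.198914

G = 0.1989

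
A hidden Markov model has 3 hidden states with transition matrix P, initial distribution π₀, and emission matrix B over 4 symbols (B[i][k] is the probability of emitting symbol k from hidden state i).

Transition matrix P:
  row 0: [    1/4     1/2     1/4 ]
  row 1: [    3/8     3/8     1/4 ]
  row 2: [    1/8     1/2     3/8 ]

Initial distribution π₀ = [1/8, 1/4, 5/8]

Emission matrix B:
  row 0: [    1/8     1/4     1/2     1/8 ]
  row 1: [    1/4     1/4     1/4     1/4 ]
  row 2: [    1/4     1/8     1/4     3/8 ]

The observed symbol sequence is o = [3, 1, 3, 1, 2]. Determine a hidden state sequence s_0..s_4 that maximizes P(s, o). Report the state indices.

t=0: δ = [1.562e-02, 6.250e-02, 2.344e-01]  (obs o_0=3)
t=1: δ = [7.324e-03, 2.930e-02, 1.099e-02]  ψ = [2, 2, 2]  (obs o_1=1)
t=2: δ = [1.373e-03, 2.747e-03, 2.747e-03]  ψ = [1, 1, 1]  (obs o_2=3)
t=3: δ = [2.575e-04, 3.433e-04, 1.287e-04]  ψ = [1, 2, 2]  (obs o_3=1)
t=4: δ = [6.437e-05, 3.219e-05, 2.146e-05]  ψ = [1, 0, 1]  (obs o_4=2)
backtrack: best end state = 0; path = [2, 1, 2, 1, 0]

path = [2, 1, 2, 1, 0]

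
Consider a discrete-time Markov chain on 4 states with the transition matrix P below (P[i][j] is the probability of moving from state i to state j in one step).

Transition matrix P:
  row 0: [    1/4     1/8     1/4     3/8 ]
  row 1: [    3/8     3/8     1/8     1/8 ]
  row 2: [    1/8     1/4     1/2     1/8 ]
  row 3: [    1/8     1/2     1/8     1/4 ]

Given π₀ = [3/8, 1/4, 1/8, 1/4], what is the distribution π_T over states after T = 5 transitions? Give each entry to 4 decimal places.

t=0: π = [0.3750, 0.2500, 0.1250, 0.2500]
t=1: π = [0.2344, 0.2969, 0.2188, 0.2500]
t=2: π = [0.2285, 0.3203, 0.2363, 0.2148]
t=3: π = [0.2336, 0.3152, 0.2422, 0.2090]
t=4: π = [0.2330, 0.3124, 0.2450, 0.2095]
t=5: π = [0.2322, 0.3123, 0.2460, 0.2094]

π = [0.2322, 0.3123, 0.2460, 0.2094]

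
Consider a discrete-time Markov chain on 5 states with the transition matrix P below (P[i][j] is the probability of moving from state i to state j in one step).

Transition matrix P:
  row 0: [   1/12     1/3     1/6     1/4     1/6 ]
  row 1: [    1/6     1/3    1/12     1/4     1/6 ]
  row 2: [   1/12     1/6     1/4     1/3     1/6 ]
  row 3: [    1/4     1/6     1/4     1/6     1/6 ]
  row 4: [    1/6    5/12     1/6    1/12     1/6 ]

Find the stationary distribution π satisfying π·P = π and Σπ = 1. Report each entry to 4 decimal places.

π = [0.1571, 0.2814, 0.1761, 0.2187, 0.1667]

Balance equations π_j = Σ_i π_i·P[i][j]:
  π_0 = 1/12·π_0 + 1/6·π_1 + 1/12·π_2 + 1/4·π_3 + 1/6·π_4
  π_1 = 1/3·π_0 + 1/3·π_1 + 1/6·π_2 + 1/6·π_3 + 5/12·π_4
  π_2 = 1/6·π_0 + 1/12·π_1 + 1/4·π_2 + 1/4·π_3 + 1/6·π_4
  π_3 = 1/4·π_0 + 1/4·π_1 + 1/3·π_2 + 1/6·π_3 + 1/12·π_4
  normalize: π_0 + π_1 + π_2 + π_3 + π_4 = 1
Solving the linear system gives exactly π = [395/2514, 1415/5028, 1771/10056, 733/3352, 1/6].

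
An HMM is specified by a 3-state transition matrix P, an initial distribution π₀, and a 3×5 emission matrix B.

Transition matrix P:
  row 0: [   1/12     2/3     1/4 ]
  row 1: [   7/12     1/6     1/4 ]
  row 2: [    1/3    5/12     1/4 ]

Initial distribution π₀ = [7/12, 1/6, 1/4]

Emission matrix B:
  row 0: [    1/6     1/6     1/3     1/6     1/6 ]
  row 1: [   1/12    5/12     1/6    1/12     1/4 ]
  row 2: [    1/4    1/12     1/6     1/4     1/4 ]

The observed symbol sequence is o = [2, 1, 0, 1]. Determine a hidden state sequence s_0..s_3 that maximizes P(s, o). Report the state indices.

path = [0, 1, 0, 1]

t=0: δ = [1.944e-01, 2.778e-02, 4.167e-02]  (obs o_0=2)
t=1: δ = [2.701e-03, 5.401e-02, 4.051e-03]  ψ = [0, 0, 0]  (obs o_1=1)
t=2: δ = [5.251e-03, 7.502e-04, 3.376e-03]  ψ = [1, 1, 1]  (obs o_2=0)
t=3: δ = [1.875e-04, 1.459e-03, 1.094e-04]  ψ = [2, 0, 0]  (obs o_3=1)
backtrack: best end state = 1; path = [0, 1, 0, 1]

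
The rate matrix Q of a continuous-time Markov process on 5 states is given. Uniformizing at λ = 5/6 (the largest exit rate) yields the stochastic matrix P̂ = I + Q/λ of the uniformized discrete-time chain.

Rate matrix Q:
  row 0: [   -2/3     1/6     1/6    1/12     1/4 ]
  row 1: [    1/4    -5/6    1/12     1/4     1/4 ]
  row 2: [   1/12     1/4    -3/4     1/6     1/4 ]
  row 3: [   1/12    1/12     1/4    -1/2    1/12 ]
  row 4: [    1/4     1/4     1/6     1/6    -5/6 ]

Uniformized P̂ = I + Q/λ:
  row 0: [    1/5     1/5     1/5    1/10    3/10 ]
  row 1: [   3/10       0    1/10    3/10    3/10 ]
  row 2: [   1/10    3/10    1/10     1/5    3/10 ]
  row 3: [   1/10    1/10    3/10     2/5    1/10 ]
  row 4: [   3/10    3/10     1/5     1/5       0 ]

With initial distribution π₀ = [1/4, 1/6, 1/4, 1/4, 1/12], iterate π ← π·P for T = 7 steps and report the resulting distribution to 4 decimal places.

π = [0.1934, 0.1777, 0.1882, 0.2480, 0.1926]

t=0: π = [0.2500, 0.1667, 0.2500, 0.2500, 0.0833]
t=1: π = [0.1750, 0.1750, 0.1833, 0.2417, 0.2250]
t=2: π = [0.1975, 0.1817, 0.1883, 0.2483, 0.1842]
t=3: π = [0.1929, 0.1761, 0.1878, 0.2481, 0.1951]
t=4: π = [0.1935, 0.1783, 0.1884, 0.2479, 0.1919]
t=5: π = [0.1934, 0.1776, 0.1881, 0.2481, 0.1929]
t=6: π = [0.1934, 0.1778, 0.1882, 0.2480, 0.1925]
t=7: π = [0.1934, 0.1777, 0.1882, 0.2480, 0.1926]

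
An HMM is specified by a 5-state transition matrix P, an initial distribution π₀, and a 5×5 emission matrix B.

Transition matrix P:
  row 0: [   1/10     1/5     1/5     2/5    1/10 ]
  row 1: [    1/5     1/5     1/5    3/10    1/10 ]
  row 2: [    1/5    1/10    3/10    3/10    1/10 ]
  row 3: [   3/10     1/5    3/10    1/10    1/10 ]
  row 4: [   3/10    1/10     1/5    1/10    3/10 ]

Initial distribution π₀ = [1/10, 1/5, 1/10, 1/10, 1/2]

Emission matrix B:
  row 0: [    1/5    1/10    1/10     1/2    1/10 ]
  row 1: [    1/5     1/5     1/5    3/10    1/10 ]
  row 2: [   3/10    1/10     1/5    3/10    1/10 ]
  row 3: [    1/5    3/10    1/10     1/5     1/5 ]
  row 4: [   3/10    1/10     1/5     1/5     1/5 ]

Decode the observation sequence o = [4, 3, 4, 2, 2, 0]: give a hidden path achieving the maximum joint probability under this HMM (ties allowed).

t=0: δ = [1.000e-02, 2.000e-02, 1.000e-02, 2.000e-02, 1.000e-01]  (obs o_0=4)
t=1: δ = [1.500e-02, 3.000e-03, 6.000e-03, 2.000e-03, 6.000e-03]  ψ = [4, 4, 4, 4, 4]  (obs o_1=3)
t=2: δ = [1.800e-04, 3.000e-04, 3.000e-04, 1.200e-03, 3.600e-04]  ψ = [4, 0, 0, 0, 4]  (obs o_2=4)
t=3: δ = [3.600e-05, 4.800e-05, 7.200e-05, 1.200e-05, 2.400e-05]  ψ = [3, 3, 3, 3, 3]  (obs o_3=2)
t=4: δ = [1.440e-06, 1.920e-06, 4.320e-06, 2.160e-06, 1.440e-06]  ψ = [2, 1, 2, 2, 2]  (obs o_4=2)
t=5: δ = [1.728e-07, 8.640e-08, 3.888e-07, 2.592e-07, 1.296e-07]  ψ = [2, 2, 2, 2, 2]  (obs o_5=0)
backtrack: best end state = 2; path = [4, 0, 3, 2, 2, 2]

path = [4, 0, 3, 2, 2, 2]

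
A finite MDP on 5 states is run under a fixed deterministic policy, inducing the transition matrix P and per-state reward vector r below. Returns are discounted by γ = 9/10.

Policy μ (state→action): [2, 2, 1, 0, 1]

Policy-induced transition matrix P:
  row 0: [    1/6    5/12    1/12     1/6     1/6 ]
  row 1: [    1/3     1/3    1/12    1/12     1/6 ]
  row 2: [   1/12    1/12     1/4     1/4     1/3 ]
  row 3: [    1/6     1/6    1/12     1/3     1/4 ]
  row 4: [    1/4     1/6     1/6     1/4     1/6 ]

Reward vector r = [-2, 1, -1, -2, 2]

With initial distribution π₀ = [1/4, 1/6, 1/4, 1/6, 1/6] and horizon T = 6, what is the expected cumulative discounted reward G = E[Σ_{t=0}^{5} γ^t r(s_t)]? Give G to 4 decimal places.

G = -1.6869

t=0: π = [0.2500, 0.1667, 0.2500, 0.1667, 0.1667], E[r] = -0.5833, γ^t·E[r] = -0.583333, running G = -0.583333
t=1: π = [0.1875, 0.2361, 0.1389, 0.2153, 0.2222], E[r] = -0.2639, γ^t·E[r] = -0.237500, running G = -0.820833
t=2: π = [0.2130, 0.2413, 0.1250, 0.2130, 0.2078], E[r] = -0.3200, γ^t·E[r] = -0.259219, running G = -1.080052
t=3: π = [0.2138, 0.2497, 0.1215, 0.2098, 0.2052], E[r] = -0.3084, γ^t·E[r] = -0.224824, running G = -1.304876
t=4: π = [0.2153, 0.2516, 0.1207, 0.2080, 0.2044], E[r] = -0.3069, γ^t·E[r] = -0.201366, running G = -1.506243
t=5: π = [0.2156, 0.2524, 0.1205, 0.2075, 0.2041], E[r] = -0.3060, γ^t·E[r] = -0.180670, running G = -1.686912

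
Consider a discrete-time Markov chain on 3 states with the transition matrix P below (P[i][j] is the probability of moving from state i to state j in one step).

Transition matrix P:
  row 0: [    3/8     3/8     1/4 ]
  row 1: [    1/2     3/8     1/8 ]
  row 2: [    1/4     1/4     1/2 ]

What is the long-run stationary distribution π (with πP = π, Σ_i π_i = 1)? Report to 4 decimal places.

Balance equations π_j = Σ_i π_i·P[i][j]:
  π_0 = 3/8·π_0 + 1/2·π_1 + 1/4·π_2
  π_1 = 3/8·π_0 + 3/8·π_1 + 1/4·π_2
  normalize: π_0 + π_1 + π_2 = 1
Solving the linear system gives exactly π = [18/47, 16/47, 13/47].

π = [0.3830, 0.3404, 0.2766]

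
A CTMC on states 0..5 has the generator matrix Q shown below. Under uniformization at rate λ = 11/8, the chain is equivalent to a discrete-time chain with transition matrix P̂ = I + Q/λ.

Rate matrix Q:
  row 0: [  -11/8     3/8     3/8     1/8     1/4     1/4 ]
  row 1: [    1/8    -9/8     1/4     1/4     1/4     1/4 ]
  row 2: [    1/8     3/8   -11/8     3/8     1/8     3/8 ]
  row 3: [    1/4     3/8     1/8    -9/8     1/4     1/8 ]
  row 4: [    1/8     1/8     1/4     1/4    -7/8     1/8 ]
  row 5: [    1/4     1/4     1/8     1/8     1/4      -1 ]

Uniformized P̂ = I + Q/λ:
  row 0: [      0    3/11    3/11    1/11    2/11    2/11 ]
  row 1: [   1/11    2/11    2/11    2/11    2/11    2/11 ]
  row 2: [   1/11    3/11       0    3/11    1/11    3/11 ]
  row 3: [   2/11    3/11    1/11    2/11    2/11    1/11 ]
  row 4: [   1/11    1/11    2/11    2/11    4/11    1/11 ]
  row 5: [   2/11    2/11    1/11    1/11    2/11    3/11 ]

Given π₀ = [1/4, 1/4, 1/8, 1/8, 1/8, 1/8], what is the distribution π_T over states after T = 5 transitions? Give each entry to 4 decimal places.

t=0: π = [0.2500, 0.2500, 0.1250, 0.1250, 0.1250, 0.1250]
t=1: π = [0.0909, 0.2159, 0.1591, 0.1591, 0.1932, 0.1818]
t=2: π = [0.1136, 0.2014, 0.1302, 0.1715, 0.2025, 0.1808]
t=3: π = [0.1126, 0.2012, 0.1365, 0.1669, 0.2068, 0.1761]
t=4: π = [0.1119, 0.2008, 0.1361, 0.1680, 0.2070, 0.1763]
t=5: π = [0.1120, 0.2008, 0.1360, 0.1680, 0.2071, 0.1761]

π = [0.1120, 0.2008, 0.1360, 0.1680, 0.2071, 0.1761]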